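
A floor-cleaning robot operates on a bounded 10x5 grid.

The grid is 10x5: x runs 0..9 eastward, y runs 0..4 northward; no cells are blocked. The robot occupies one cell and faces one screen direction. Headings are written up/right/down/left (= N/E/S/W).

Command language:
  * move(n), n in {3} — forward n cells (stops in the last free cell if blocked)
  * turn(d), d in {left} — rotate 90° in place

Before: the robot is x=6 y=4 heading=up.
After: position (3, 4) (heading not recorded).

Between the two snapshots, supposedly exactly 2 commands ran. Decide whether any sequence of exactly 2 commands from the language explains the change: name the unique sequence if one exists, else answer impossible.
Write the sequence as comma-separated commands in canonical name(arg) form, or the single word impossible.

turn(left), move(3)

key: running move(3) before turn(left) would end elsewhere — order is forced
from: x=6 y=4 heading=up
step 1 (turn(left)): x=6 y=4 heading=left
step 2 (move(3)): x=3 y=4 heading=left
all 4 alternatives checked — unique.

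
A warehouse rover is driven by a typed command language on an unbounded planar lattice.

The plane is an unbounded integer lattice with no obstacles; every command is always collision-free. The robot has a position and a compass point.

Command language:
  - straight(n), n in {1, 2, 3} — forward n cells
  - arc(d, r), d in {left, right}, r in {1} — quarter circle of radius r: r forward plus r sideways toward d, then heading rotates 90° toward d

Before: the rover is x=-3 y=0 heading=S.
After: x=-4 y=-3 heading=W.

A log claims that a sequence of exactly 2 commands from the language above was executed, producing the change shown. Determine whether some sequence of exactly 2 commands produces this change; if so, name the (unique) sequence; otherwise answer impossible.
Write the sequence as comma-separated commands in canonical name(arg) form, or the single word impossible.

key: position moved to (-4,-3) AND the heading swung to W — translation plus rotation needed
t0: x=-3 y=0 heading=S
step 1 (straight(2)): x=-3 y=-2 heading=S
step 2 (arc(right, 1)): x=-4 y=-3 heading=W
no other 2-command option fits: unique.

straight(2), arc(right, 1)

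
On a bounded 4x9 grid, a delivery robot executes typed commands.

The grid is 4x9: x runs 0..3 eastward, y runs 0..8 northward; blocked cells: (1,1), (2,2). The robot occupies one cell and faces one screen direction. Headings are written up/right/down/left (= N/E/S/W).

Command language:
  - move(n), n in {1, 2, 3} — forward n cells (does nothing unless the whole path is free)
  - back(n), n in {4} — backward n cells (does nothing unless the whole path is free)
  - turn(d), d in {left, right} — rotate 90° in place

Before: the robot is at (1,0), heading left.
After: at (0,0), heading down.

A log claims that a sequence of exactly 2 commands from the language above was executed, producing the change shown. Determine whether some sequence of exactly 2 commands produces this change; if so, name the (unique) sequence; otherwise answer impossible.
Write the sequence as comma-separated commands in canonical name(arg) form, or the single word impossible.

move(1), turn(left)

key: running turn(left) before move(1) would end elsewhere — order is forced
t0: at (1,0), heading left
t=1 move(1) ⇒ at (0,0), heading left
t=2 turn(left) ⇒ at (0,0), heading down
all 36 alternatives checked — unique.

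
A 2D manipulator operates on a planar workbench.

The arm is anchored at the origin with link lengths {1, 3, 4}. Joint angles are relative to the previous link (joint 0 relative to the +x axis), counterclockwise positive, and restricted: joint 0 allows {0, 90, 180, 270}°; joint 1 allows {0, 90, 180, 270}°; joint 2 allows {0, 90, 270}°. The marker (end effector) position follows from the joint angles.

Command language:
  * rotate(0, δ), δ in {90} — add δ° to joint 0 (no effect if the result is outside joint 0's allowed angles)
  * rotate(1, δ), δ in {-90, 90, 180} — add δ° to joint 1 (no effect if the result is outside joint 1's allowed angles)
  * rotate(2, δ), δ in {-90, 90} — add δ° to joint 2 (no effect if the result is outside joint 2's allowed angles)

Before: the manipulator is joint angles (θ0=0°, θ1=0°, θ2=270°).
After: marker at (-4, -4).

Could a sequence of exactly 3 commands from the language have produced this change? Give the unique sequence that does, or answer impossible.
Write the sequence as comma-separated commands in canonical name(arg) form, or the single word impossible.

rotate(0, 90), rotate(0, 90), rotate(0, 90)

initial: joint angles (θ0=0°, θ1=0°, θ2=270°)
t=1 rotate(0, 90) ⇒ joint angles (θ0=90°, θ1=0°, θ2=270°)
t=2 rotate(0, 90) ⇒ joint angles (θ0=180°, θ1=0°, θ2=270°)
t=3 rotate(0, 90) ⇒ joint angles (θ0=270°, θ1=0°, θ2=270°)
no other 3-command option fits: unique.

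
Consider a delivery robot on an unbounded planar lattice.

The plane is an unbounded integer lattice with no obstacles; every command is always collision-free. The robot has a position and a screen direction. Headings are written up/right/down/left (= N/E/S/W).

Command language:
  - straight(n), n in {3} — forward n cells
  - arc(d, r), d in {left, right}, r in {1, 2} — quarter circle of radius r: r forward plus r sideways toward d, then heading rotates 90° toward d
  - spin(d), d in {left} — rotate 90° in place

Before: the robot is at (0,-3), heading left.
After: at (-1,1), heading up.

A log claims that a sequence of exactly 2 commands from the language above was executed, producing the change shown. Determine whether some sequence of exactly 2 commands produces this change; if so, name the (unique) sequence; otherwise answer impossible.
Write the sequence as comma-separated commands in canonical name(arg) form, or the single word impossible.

key: order matters: swapping arc(right, 1) and straight(3) lands elsewhere
begin: at (0,-3), heading left
t=1 arc(right, 1) ⇒ at (-1,-2), heading up
t=2 straight(3) ⇒ at (-1,1), heading up
all 36 alternatives checked — unique.

arc(right, 1), straight(3)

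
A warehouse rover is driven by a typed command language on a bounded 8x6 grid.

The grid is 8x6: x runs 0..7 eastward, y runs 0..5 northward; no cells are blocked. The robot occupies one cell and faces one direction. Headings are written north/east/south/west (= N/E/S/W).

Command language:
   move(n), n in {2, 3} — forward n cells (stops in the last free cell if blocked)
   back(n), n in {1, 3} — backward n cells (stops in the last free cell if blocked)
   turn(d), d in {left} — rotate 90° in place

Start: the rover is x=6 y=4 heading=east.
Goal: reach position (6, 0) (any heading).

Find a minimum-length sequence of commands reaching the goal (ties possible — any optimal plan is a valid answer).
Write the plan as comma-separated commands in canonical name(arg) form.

from: x=6 y=4 heading=east
step 1 (turn(left)): x=6 y=4 heading=north
step 2 (back(1)): x=6 y=3 heading=north
step 3 (back(3)): x=6 y=0 heading=north
nothing shorter than 3 reaches the goal.

turn(left), back(1), back(3)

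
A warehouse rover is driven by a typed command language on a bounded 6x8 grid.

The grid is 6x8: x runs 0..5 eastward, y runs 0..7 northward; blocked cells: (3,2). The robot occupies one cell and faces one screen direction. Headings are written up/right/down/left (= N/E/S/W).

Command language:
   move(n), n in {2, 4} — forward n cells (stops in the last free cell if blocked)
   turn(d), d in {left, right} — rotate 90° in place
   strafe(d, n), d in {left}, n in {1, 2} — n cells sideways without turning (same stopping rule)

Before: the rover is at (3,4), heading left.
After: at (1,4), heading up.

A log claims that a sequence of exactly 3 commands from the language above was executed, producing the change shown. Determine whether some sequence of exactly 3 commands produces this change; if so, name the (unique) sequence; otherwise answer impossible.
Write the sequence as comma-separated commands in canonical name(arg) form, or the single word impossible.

turn(right), strafe(left, 1), strafe(left, 1)

key: position moved to (1,4) AND the heading swung to N — translation plus rotation needed
from: at (3,4), heading left
step 1 (turn(right)): at (3,4), heading up
step 2 (strafe(left, 1)): at (2,4), heading up
step 3 (strafe(left, 1)): at (1,4), heading up
no other 3-command option fits: unique.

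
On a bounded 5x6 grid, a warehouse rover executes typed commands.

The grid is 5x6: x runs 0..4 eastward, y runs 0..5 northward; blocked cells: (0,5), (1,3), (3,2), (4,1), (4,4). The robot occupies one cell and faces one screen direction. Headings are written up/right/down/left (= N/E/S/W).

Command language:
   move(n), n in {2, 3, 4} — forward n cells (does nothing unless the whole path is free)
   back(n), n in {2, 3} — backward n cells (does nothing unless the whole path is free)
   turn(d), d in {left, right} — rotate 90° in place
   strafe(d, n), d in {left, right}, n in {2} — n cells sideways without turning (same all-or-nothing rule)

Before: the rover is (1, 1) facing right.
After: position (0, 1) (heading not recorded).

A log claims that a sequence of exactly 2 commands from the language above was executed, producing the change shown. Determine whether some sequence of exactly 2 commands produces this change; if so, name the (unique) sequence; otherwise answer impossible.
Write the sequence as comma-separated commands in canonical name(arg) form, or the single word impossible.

key: order matters: swapping move(2) and back(3) lands elsewhere
start: (1, 1) facing right
1. move(2) → (3, 1) facing right
2. back(3) → (0, 1) facing right
uniquely the one of 81 2-step routes that fits.

move(2), back(3)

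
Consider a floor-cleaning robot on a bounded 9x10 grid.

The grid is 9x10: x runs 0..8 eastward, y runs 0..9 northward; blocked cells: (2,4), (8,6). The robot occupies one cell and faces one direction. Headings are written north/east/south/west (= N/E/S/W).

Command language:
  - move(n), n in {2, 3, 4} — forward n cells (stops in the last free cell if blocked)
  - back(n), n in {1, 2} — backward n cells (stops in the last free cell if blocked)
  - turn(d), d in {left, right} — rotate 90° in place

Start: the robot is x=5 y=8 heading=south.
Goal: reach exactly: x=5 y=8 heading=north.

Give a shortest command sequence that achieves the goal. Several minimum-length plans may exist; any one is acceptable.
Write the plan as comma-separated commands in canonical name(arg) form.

turn(left), turn(left)

from: x=5 y=8 heading=south
1. turn(left) → x=5 y=8 heading=east
2. turn(left) → x=5 y=8 heading=north
minimal: 2 command(s), checked below 2.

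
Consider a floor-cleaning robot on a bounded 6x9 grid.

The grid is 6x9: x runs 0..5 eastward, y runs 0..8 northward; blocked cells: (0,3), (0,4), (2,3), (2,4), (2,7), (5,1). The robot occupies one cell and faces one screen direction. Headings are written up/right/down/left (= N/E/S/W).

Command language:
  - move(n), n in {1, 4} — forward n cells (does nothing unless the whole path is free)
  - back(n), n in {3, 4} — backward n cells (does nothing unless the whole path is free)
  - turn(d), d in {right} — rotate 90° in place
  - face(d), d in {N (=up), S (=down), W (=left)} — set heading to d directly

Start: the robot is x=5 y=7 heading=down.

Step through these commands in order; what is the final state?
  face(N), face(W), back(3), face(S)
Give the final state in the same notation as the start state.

t0: x=5 y=7 heading=down
[1] after face(N): x=5 y=7 heading=up
[2] after face(W): x=5 y=7 heading=left
[3] after back(3): x=5 y=7 heading=left
[4] after face(S): x=5 y=7 heading=down

x=5 y=7 heading=down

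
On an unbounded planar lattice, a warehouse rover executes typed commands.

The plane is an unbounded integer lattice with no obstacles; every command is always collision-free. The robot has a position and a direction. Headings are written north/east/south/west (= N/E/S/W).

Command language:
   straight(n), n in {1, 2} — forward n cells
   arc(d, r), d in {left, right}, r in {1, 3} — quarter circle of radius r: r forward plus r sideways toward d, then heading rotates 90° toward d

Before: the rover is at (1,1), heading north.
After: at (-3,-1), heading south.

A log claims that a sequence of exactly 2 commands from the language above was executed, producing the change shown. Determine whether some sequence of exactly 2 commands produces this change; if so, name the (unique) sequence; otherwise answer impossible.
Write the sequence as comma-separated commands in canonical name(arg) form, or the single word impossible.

key: order matters: swapping arc(left, 1) and arc(left, 3) lands elsewhere
initial: at (1,1), heading north
step 1 (arc(left, 1)): at (0,2), heading west
step 2 (arc(left, 3)): at (-3,-1), heading south
uniquely the one of 36 2-step routes that fits.

arc(left, 1), arc(left, 3)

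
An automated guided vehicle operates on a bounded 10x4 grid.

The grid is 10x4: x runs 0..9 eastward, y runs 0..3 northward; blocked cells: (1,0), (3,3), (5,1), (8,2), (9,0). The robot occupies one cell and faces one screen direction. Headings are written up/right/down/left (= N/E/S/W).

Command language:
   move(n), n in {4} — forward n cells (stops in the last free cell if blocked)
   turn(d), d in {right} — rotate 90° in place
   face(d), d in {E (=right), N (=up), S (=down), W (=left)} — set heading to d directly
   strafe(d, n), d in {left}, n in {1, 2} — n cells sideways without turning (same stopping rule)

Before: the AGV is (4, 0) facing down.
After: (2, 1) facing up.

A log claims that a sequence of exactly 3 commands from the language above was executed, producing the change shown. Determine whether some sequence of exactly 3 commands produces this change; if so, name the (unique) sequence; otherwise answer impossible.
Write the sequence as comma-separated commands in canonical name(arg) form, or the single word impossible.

no 3-step route produces this change.

impossible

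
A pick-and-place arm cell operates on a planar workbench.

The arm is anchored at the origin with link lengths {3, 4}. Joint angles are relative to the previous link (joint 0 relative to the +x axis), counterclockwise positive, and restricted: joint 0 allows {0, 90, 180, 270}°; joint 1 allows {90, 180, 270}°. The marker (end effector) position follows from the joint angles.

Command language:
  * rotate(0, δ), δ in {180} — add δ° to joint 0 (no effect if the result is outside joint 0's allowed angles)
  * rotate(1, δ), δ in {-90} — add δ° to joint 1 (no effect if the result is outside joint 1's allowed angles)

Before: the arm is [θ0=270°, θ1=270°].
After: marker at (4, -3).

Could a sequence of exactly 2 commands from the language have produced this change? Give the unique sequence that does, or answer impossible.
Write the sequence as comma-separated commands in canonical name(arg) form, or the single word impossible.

rotate(1, -90), rotate(1, -90)

from: [θ0=270°, θ1=270°]
1. rotate(1, -90) → [θ0=270°, θ1=180°]
2. rotate(1, -90) → [θ0=270°, θ1=90°]
all 4 alternatives checked — unique.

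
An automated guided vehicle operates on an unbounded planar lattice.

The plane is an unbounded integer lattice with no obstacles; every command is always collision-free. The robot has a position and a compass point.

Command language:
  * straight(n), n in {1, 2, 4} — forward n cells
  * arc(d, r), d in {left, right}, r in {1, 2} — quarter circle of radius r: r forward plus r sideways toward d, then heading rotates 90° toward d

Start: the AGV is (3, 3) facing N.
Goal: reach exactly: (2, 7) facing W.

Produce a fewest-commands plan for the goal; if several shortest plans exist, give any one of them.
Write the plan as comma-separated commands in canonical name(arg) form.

t0: (3, 3) facing N
1. straight(2) → (3, 5) facing N
2. straight(1) → (3, 6) facing N
3. arc(left, 1) → (2, 7) facing W
shorter routes all fall short; 3 is best.

straight(2), straight(1), arc(left, 1)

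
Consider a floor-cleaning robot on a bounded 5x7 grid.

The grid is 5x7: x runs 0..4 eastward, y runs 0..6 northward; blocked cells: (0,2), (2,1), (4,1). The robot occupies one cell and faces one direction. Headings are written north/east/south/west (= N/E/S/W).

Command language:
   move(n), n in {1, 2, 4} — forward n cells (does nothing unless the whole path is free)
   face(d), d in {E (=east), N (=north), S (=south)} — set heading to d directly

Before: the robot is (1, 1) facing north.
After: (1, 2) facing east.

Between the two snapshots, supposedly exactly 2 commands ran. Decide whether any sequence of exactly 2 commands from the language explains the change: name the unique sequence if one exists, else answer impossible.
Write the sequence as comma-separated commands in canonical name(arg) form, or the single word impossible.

move(1), face(E)

key: position moved to (1,2) AND the heading swung to E — translation plus rotation needed
begin: (1, 1) facing north
1. move(1) → (1, 2) facing north
2. face(E) → (1, 2) facing east
uniquely the one of 36 2-step routes that fits.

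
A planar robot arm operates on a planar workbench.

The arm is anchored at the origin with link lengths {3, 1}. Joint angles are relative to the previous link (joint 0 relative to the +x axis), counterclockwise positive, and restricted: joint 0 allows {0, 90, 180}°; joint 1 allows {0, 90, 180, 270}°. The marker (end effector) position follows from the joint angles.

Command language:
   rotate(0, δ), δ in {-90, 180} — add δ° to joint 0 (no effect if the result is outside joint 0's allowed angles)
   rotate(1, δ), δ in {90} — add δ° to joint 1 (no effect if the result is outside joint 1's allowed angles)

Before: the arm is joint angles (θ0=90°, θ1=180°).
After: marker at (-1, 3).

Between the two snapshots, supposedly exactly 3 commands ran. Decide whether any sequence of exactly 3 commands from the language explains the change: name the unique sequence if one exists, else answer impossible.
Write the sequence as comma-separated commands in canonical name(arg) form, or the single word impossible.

initial: joint angles (θ0=90°, θ1=180°)
[1] after rotate(1, 90): joint angles (θ0=90°, θ1=270°)
[2] after rotate(1, 90): joint angles (θ0=90°, θ1=0°)
[3] after rotate(1, 90): joint angles (θ0=90°, θ1=90°)
all 27 alternatives checked — unique.

rotate(1, 90), rotate(1, 90), rotate(1, 90)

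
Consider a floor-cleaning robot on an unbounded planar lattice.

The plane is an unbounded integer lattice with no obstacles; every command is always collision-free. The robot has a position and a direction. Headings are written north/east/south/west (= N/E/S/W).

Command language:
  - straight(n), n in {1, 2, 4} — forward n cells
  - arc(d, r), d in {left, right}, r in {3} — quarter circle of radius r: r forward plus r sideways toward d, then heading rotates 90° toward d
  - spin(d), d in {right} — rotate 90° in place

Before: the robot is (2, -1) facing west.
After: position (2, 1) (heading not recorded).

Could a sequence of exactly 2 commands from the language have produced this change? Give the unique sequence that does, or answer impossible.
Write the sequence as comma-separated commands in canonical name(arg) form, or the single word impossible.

spin(right), straight(2)

key: order matters: swapping spin(right) and straight(2) lands elsewhere
initial: (2, -1) facing west
t=1 spin(right) ⇒ (2, -1) facing north
t=2 straight(2) ⇒ (2, 1) facing north
uniquely the one of 36 2-step routes that fits.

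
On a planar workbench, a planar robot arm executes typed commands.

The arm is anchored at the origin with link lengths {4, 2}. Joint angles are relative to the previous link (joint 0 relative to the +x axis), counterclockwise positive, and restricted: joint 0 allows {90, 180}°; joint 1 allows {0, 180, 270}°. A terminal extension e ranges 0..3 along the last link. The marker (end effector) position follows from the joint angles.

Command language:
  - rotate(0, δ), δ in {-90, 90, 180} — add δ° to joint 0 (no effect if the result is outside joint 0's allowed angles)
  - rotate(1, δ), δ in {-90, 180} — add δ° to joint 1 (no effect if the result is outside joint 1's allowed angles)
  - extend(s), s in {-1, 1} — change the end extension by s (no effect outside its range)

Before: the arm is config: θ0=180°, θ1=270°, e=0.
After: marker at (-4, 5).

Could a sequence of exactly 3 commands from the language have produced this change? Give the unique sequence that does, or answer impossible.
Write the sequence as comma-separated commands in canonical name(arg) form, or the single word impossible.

initial: config: θ0=180°, θ1=270°, e=0
1. extend(1) → config: θ0=180°, θ1=270°, e=1
2. extend(1) → config: θ0=180°, θ1=270°, e=2
3. extend(1) → config: θ0=180°, θ1=270°, e=3
all 343 alternatives checked — unique.

extend(1), extend(1), extend(1)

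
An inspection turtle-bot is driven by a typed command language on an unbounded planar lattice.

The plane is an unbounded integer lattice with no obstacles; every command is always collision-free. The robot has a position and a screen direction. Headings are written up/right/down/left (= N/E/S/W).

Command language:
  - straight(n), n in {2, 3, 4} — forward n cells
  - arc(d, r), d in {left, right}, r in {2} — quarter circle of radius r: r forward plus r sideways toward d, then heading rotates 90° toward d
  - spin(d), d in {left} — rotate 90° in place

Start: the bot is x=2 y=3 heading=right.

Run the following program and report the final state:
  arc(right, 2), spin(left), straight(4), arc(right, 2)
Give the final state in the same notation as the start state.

x=10 y=-1 heading=down

start: x=2 y=3 heading=right
t=1 arc(right, 2) ⇒ x=4 y=1 heading=down
t=2 spin(left) ⇒ x=4 y=1 heading=right
t=3 straight(4) ⇒ x=8 y=1 heading=right
t=4 arc(right, 2) ⇒ x=10 y=-1 heading=down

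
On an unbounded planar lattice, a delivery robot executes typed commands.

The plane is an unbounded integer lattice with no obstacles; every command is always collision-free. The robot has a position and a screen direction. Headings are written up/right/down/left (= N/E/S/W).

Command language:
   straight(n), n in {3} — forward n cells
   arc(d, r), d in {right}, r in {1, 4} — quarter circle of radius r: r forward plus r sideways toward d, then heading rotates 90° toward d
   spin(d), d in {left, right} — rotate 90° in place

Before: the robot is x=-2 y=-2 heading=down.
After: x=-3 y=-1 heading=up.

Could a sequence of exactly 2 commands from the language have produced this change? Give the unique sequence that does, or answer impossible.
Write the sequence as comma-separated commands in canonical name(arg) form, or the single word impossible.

spin(right), arc(right, 1)

key: cell and facing (now N) both changed — the 2 commands mix motion and turning
start: x=-2 y=-2 heading=down
1. spin(right) → x=-2 y=-2 heading=left
2. arc(right, 1) → x=-3 y=-1 heading=up
no rival 2-sequence matches.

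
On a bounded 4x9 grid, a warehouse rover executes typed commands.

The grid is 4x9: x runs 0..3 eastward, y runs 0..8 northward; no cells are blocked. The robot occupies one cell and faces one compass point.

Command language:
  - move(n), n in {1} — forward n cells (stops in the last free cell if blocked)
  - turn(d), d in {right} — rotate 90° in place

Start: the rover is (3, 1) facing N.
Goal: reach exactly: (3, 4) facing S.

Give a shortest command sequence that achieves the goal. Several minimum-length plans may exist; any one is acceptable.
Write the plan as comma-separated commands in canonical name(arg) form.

move(1), move(1), move(1), turn(right), turn(right)

begin: (3, 1) facing N
1. move(1) → (3, 2) facing N
2. move(1) → (3, 3) facing N
3. move(1) → (3, 4) facing N
4. turn(right) → (3, 4) facing E
5. turn(right) → (3, 4) facing S
minimal: 5 command(s), checked below 5.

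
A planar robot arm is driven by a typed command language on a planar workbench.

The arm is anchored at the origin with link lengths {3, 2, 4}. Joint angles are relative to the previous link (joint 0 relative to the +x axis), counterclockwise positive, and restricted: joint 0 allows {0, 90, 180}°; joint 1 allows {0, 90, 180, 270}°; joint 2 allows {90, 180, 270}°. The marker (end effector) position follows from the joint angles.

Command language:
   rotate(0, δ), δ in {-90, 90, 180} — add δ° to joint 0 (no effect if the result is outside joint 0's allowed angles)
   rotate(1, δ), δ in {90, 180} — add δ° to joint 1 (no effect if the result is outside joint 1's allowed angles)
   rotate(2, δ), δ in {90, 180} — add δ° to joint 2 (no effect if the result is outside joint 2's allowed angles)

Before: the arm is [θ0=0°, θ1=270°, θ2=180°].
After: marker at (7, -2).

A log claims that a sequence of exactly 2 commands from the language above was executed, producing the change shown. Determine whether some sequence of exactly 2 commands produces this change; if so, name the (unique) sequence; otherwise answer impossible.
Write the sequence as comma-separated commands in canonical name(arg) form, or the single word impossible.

rotate(2, 90), rotate(2, 180)

key: running rotate(2, 180) before rotate(2, 90) would end elsewhere — order is forced
initial: [θ0=0°, θ1=270°, θ2=180°]
t=1 rotate(2, 90) ⇒ [θ0=0°, θ1=270°, θ2=270°]
t=2 rotate(2, 180) ⇒ [θ0=0°, θ1=270°, θ2=90°]
no rival 2-sequence matches.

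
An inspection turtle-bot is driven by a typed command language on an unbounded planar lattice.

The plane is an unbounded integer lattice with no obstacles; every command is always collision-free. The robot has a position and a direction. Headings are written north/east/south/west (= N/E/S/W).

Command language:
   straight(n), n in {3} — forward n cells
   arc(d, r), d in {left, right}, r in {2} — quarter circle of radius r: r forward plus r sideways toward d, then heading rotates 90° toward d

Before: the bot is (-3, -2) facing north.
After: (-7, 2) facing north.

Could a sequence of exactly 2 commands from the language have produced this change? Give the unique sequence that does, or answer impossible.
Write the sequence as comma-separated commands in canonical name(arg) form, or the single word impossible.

arc(left, 2), arc(right, 2)

key: still facing N at the end — net rotation zero over 2 steps
from: (-3, -2) facing north
t=1 arc(left, 2) ⇒ (-5, 0) facing west
t=2 arc(right, 2) ⇒ (-7, 2) facing north
no other 2-command option fits: unique.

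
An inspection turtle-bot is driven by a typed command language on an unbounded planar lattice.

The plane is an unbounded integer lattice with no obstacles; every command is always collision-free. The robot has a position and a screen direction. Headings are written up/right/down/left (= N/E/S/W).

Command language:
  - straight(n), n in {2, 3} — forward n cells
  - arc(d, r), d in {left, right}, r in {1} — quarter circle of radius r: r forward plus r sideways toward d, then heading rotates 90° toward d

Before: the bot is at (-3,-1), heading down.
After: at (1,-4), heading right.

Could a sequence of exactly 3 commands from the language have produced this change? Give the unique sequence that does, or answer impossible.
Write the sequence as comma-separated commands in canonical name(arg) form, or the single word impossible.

straight(2), arc(left, 1), straight(3)

key: position moved to (1,-4) AND the heading swung to E — translation plus rotation needed
from: at (-3,-1), heading down
t=1 straight(2) ⇒ at (-3,-3), heading down
t=2 arc(left, 1) ⇒ at (-2,-4), heading right
t=3 straight(3) ⇒ at (1,-4), heading right
all 64 alternatives checked — unique.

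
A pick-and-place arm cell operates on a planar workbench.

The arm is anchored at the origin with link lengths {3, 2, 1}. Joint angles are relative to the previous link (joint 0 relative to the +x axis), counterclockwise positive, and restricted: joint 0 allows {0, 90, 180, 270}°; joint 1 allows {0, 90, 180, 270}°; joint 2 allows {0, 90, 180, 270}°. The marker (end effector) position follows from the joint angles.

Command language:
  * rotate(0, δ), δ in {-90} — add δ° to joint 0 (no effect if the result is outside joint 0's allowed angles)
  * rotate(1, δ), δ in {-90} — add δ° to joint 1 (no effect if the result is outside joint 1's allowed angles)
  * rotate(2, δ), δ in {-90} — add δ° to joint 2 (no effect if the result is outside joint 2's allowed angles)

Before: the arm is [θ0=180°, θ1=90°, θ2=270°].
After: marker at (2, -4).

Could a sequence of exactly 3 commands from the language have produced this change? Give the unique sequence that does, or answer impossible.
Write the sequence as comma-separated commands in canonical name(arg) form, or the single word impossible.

from: [θ0=180°, θ1=90°, θ2=270°]
[1] after rotate(0, -90): [θ0=90°, θ1=90°, θ2=270°]
[2] after rotate(0, -90): [θ0=0°, θ1=90°, θ2=270°]
[3] after rotate(0, -90): [θ0=270°, θ1=90°, θ2=270°]
all 27 alternatives checked — unique.

rotate(0, -90), rotate(0, -90), rotate(0, -90)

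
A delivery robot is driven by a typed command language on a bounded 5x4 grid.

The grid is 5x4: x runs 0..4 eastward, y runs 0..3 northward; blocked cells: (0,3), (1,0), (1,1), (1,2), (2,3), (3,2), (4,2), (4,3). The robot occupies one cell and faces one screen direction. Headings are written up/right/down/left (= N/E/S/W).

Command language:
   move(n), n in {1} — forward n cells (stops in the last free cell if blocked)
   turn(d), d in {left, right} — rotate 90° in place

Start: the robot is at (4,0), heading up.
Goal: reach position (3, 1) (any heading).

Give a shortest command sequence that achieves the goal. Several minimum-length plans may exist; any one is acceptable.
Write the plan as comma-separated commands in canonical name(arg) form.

t0: at (4,0), heading up
1. move(1) → at (4,1), heading up
2. turn(left) → at (4,1), heading left
3. move(1) → at (3,1), heading left
minimal: 3 command(s), checked below 3.

move(1), turn(left), move(1)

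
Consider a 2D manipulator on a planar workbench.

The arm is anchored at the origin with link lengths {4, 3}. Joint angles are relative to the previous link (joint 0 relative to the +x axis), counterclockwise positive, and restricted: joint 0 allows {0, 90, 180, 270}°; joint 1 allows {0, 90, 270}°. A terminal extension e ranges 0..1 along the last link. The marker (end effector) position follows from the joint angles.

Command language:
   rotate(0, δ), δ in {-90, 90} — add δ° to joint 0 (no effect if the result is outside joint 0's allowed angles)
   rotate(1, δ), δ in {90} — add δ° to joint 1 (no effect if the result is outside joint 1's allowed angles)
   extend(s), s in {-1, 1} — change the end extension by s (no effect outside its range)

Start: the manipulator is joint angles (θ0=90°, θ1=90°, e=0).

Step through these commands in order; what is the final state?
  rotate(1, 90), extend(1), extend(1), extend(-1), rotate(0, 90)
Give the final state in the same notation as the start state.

joint angles (θ0=180°, θ1=90°, e=0)

from: joint angles (θ0=90°, θ1=90°, e=0)
1. rotate(1, 90) → joint angles (θ0=90°, θ1=90°, e=0)
2. extend(1) → joint angles (θ0=90°, θ1=90°, e=1)
3. extend(1) → joint angles (θ0=90°, θ1=90°, e=1)
4. extend(-1) → joint angles (θ0=90°, θ1=90°, e=0)
5. rotate(0, 90) → joint angles (θ0=180°, θ1=90°, e=0)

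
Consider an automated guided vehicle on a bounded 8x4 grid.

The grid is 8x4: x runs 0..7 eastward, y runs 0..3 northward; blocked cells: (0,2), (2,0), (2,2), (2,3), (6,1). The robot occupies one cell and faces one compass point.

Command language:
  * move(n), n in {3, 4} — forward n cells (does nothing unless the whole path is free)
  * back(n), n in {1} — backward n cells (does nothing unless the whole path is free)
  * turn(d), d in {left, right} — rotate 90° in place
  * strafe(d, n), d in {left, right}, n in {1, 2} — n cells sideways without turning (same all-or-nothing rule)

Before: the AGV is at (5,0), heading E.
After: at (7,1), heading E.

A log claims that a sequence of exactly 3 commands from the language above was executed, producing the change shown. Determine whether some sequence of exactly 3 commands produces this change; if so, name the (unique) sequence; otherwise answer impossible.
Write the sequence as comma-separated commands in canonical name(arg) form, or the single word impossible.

key: running strafe(left, 1) before back(1) would end elsewhere — order is forced
t0: at (5,0), heading E
1. back(1) → at (4,0), heading E
2. move(3) → at (7,0), heading E
3. strafe(left, 1) → at (7,1), heading E
no other 3-command option fits: unique.

back(1), move(3), strafe(left, 1)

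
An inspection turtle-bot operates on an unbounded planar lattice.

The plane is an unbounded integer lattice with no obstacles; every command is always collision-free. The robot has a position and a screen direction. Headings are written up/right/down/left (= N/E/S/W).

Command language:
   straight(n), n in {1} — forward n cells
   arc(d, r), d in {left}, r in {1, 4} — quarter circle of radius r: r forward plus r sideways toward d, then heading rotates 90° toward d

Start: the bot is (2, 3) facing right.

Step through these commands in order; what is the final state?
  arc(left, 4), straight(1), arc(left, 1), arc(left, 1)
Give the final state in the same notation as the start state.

(4, 8) facing down

initial: (2, 3) facing right
[1] after arc(left, 4): (6, 7) facing up
[2] after straight(1): (6, 8) facing up
[3] after arc(left, 1): (5, 9) facing left
[4] after arc(left, 1): (4, 8) facing down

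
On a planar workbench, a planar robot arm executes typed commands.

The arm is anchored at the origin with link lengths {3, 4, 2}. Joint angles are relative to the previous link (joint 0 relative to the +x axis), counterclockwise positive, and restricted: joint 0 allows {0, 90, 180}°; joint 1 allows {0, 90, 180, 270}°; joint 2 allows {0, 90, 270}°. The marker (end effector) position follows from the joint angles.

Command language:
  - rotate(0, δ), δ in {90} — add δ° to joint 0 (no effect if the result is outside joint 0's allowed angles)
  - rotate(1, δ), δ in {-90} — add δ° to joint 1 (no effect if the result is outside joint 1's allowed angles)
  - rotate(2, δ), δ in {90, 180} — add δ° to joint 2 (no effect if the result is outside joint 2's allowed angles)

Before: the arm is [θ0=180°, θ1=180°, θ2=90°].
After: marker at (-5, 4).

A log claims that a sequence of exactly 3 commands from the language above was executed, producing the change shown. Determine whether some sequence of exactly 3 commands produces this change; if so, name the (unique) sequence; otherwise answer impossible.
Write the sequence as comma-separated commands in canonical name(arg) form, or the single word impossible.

rotate(1, -90), rotate(1, -90), rotate(1, -90)

start: [θ0=180°, θ1=180°, θ2=90°]
[1] after rotate(1, -90): [θ0=180°, θ1=90°, θ2=90°]
[2] after rotate(1, -90): [θ0=180°, θ1=0°, θ2=90°]
[3] after rotate(1, -90): [θ0=180°, θ1=270°, θ2=90°]
no rival 3-sequence matches.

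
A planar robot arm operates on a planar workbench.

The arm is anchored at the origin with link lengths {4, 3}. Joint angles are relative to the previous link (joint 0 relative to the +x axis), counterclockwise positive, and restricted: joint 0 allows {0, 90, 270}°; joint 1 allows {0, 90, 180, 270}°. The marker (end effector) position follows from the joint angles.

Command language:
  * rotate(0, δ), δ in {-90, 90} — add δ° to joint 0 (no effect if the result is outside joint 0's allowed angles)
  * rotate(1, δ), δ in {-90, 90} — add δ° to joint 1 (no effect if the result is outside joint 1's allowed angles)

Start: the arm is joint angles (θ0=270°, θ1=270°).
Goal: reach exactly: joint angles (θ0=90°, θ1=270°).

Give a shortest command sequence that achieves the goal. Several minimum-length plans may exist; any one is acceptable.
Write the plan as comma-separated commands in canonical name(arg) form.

rotate(0, 90), rotate(0, 90)

t0: joint angles (θ0=270°, θ1=270°)
[1] after rotate(0, 90): joint angles (θ0=0°, θ1=270°)
[2] after rotate(0, 90): joint angles (θ0=90°, θ1=270°)
no 1-step plan works, so 2 is optimal.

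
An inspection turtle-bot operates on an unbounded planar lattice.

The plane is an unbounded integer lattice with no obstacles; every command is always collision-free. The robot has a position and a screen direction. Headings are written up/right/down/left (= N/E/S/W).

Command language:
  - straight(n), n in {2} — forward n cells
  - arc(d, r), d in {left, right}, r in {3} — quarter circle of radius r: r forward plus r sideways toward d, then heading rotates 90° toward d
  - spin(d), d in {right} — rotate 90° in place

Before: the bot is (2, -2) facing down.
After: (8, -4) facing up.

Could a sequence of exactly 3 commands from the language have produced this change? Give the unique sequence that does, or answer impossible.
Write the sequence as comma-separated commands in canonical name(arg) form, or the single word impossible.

key: order matters: swapping straight(2) and arc(left, 3) lands elsewhere
begin: (2, -2) facing down
t=1 straight(2) ⇒ (2, -4) facing down
t=2 arc(left, 3) ⇒ (5, -7) facing right
t=3 arc(left, 3) ⇒ (8, -4) facing up
all 64 alternatives checked — unique.

straight(2), arc(left, 3), arc(left, 3)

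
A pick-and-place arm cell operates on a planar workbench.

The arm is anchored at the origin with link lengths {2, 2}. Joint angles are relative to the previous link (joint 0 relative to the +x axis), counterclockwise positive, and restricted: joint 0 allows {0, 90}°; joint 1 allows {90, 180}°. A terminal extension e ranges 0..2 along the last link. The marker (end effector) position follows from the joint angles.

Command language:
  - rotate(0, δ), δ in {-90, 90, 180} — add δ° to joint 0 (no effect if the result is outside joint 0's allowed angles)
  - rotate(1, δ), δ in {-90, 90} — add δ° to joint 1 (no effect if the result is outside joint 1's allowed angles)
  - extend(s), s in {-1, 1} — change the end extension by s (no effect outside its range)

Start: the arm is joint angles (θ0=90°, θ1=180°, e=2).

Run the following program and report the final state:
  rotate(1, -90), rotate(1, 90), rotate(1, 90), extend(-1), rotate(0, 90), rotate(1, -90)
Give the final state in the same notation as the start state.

joint angles (θ0=90°, θ1=90°, e=1)

from: joint angles (θ0=90°, θ1=180°, e=2)
t=1 rotate(1, -90) ⇒ joint angles (θ0=90°, θ1=90°, e=2)
t=2 rotate(1, 90) ⇒ joint angles (θ0=90°, θ1=180°, e=2)
t=3 rotate(1, 90) ⇒ joint angles (θ0=90°, θ1=180°, e=2)
t=4 extend(-1) ⇒ joint angles (θ0=90°, θ1=180°, e=1)
t=5 rotate(0, 90) ⇒ joint angles (θ0=90°, θ1=180°, e=1)
t=6 rotate(1, -90) ⇒ joint angles (θ0=90°, θ1=90°, e=1)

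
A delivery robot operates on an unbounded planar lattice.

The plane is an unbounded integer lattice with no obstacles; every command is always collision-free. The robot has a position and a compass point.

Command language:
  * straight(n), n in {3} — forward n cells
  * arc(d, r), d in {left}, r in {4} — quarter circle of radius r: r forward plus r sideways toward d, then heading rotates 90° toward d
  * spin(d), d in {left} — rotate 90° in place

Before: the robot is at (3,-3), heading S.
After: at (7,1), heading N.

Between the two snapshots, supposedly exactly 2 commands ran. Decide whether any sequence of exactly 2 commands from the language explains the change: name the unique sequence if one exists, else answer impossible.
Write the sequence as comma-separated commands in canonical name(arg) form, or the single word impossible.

key: running arc(left, 4) before spin(left) would end elsewhere — order is forced
t0: at (3,-3), heading S
1. spin(left) → at (3,-3), heading E
2. arc(left, 4) → at (7,1), heading N
no rival 2-sequence matches.

spin(left), arc(left, 4)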